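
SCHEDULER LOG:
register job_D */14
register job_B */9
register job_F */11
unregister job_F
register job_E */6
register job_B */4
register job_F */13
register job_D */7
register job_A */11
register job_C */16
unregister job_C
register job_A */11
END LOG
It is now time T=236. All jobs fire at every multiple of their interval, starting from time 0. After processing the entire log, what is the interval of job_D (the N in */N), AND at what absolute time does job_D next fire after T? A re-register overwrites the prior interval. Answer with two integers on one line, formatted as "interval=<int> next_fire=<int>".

Answer: interval=7 next_fire=238

Derivation:
Op 1: register job_D */14 -> active={job_D:*/14}
Op 2: register job_B */9 -> active={job_B:*/9, job_D:*/14}
Op 3: register job_F */11 -> active={job_B:*/9, job_D:*/14, job_F:*/11}
Op 4: unregister job_F -> active={job_B:*/9, job_D:*/14}
Op 5: register job_E */6 -> active={job_B:*/9, job_D:*/14, job_E:*/6}
Op 6: register job_B */4 -> active={job_B:*/4, job_D:*/14, job_E:*/6}
Op 7: register job_F */13 -> active={job_B:*/4, job_D:*/14, job_E:*/6, job_F:*/13}
Op 8: register job_D */7 -> active={job_B:*/4, job_D:*/7, job_E:*/6, job_F:*/13}
Op 9: register job_A */11 -> active={job_A:*/11, job_B:*/4, job_D:*/7, job_E:*/6, job_F:*/13}
Op 10: register job_C */16 -> active={job_A:*/11, job_B:*/4, job_C:*/16, job_D:*/7, job_E:*/6, job_F:*/13}
Op 11: unregister job_C -> active={job_A:*/11, job_B:*/4, job_D:*/7, job_E:*/6, job_F:*/13}
Op 12: register job_A */11 -> active={job_A:*/11, job_B:*/4, job_D:*/7, job_E:*/6, job_F:*/13}
Final interval of job_D = 7
Next fire of job_D after T=236: (236//7+1)*7 = 238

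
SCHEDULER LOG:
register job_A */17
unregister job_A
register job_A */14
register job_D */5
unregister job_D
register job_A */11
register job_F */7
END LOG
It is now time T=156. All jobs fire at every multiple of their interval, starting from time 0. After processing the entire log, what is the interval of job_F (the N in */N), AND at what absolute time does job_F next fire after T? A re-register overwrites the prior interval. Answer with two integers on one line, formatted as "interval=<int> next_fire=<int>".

Answer: interval=7 next_fire=161

Derivation:
Op 1: register job_A */17 -> active={job_A:*/17}
Op 2: unregister job_A -> active={}
Op 3: register job_A */14 -> active={job_A:*/14}
Op 4: register job_D */5 -> active={job_A:*/14, job_D:*/5}
Op 5: unregister job_D -> active={job_A:*/14}
Op 6: register job_A */11 -> active={job_A:*/11}
Op 7: register job_F */7 -> active={job_A:*/11, job_F:*/7}
Final interval of job_F = 7
Next fire of job_F after T=156: (156//7+1)*7 = 161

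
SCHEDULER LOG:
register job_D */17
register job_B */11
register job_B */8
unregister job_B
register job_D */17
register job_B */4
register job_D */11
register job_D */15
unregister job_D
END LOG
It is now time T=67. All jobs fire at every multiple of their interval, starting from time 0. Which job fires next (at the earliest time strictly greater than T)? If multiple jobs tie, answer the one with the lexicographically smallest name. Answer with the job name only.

Op 1: register job_D */17 -> active={job_D:*/17}
Op 2: register job_B */11 -> active={job_B:*/11, job_D:*/17}
Op 3: register job_B */8 -> active={job_B:*/8, job_D:*/17}
Op 4: unregister job_B -> active={job_D:*/17}
Op 5: register job_D */17 -> active={job_D:*/17}
Op 6: register job_B */4 -> active={job_B:*/4, job_D:*/17}
Op 7: register job_D */11 -> active={job_B:*/4, job_D:*/11}
Op 8: register job_D */15 -> active={job_B:*/4, job_D:*/15}
Op 9: unregister job_D -> active={job_B:*/4}
  job_B: interval 4, next fire after T=67 is 68
Earliest = 68, winner (lex tiebreak) = job_B

Answer: job_B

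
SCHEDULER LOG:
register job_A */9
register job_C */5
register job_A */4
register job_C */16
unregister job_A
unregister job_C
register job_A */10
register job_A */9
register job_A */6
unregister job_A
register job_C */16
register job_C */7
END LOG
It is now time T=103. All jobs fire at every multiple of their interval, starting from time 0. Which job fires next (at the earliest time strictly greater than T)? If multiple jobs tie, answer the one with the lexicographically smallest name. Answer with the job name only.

Op 1: register job_A */9 -> active={job_A:*/9}
Op 2: register job_C */5 -> active={job_A:*/9, job_C:*/5}
Op 3: register job_A */4 -> active={job_A:*/4, job_C:*/5}
Op 4: register job_C */16 -> active={job_A:*/4, job_C:*/16}
Op 5: unregister job_A -> active={job_C:*/16}
Op 6: unregister job_C -> active={}
Op 7: register job_A */10 -> active={job_A:*/10}
Op 8: register job_A */9 -> active={job_A:*/9}
Op 9: register job_A */6 -> active={job_A:*/6}
Op 10: unregister job_A -> active={}
Op 11: register job_C */16 -> active={job_C:*/16}
Op 12: register job_C */7 -> active={job_C:*/7}
  job_C: interval 7, next fire after T=103 is 105
Earliest = 105, winner (lex tiebreak) = job_C

Answer: job_C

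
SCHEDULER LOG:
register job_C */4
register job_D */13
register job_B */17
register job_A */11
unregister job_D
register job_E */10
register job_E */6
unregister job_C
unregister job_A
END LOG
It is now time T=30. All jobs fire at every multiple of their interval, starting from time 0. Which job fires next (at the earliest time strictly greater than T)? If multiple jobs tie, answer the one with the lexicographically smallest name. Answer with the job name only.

Answer: job_B

Derivation:
Op 1: register job_C */4 -> active={job_C:*/4}
Op 2: register job_D */13 -> active={job_C:*/4, job_D:*/13}
Op 3: register job_B */17 -> active={job_B:*/17, job_C:*/4, job_D:*/13}
Op 4: register job_A */11 -> active={job_A:*/11, job_B:*/17, job_C:*/4, job_D:*/13}
Op 5: unregister job_D -> active={job_A:*/11, job_B:*/17, job_C:*/4}
Op 6: register job_E */10 -> active={job_A:*/11, job_B:*/17, job_C:*/4, job_E:*/10}
Op 7: register job_E */6 -> active={job_A:*/11, job_B:*/17, job_C:*/4, job_E:*/6}
Op 8: unregister job_C -> active={job_A:*/11, job_B:*/17, job_E:*/6}
Op 9: unregister job_A -> active={job_B:*/17, job_E:*/6}
  job_B: interval 17, next fire after T=30 is 34
  job_E: interval 6, next fire after T=30 is 36
Earliest = 34, winner (lex tiebreak) = job_B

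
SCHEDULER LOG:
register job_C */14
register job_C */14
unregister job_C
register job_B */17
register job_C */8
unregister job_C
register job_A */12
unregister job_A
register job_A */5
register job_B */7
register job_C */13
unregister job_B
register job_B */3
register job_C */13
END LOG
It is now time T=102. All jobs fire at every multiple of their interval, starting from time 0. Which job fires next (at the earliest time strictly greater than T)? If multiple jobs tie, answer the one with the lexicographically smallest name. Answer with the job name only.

Op 1: register job_C */14 -> active={job_C:*/14}
Op 2: register job_C */14 -> active={job_C:*/14}
Op 3: unregister job_C -> active={}
Op 4: register job_B */17 -> active={job_B:*/17}
Op 5: register job_C */8 -> active={job_B:*/17, job_C:*/8}
Op 6: unregister job_C -> active={job_B:*/17}
Op 7: register job_A */12 -> active={job_A:*/12, job_B:*/17}
Op 8: unregister job_A -> active={job_B:*/17}
Op 9: register job_A */5 -> active={job_A:*/5, job_B:*/17}
Op 10: register job_B */7 -> active={job_A:*/5, job_B:*/7}
Op 11: register job_C */13 -> active={job_A:*/5, job_B:*/7, job_C:*/13}
Op 12: unregister job_B -> active={job_A:*/5, job_C:*/13}
Op 13: register job_B */3 -> active={job_A:*/5, job_B:*/3, job_C:*/13}
Op 14: register job_C */13 -> active={job_A:*/5, job_B:*/3, job_C:*/13}
  job_A: interval 5, next fire after T=102 is 105
  job_B: interval 3, next fire after T=102 is 105
  job_C: interval 13, next fire after T=102 is 104
Earliest = 104, winner (lex tiebreak) = job_C

Answer: job_C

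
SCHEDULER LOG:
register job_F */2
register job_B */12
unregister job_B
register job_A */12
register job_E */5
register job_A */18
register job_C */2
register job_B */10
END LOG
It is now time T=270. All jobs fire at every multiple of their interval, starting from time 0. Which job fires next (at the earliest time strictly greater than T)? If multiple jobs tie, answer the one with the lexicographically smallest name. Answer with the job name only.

Op 1: register job_F */2 -> active={job_F:*/2}
Op 2: register job_B */12 -> active={job_B:*/12, job_F:*/2}
Op 3: unregister job_B -> active={job_F:*/2}
Op 4: register job_A */12 -> active={job_A:*/12, job_F:*/2}
Op 5: register job_E */5 -> active={job_A:*/12, job_E:*/5, job_F:*/2}
Op 6: register job_A */18 -> active={job_A:*/18, job_E:*/5, job_F:*/2}
Op 7: register job_C */2 -> active={job_A:*/18, job_C:*/2, job_E:*/5, job_F:*/2}
Op 8: register job_B */10 -> active={job_A:*/18, job_B:*/10, job_C:*/2, job_E:*/5, job_F:*/2}
  job_A: interval 18, next fire after T=270 is 288
  job_B: interval 10, next fire after T=270 is 280
  job_C: interval 2, next fire after T=270 is 272
  job_E: interval 5, next fire after T=270 is 275
  job_F: interval 2, next fire after T=270 is 272
Earliest = 272, winner (lex tiebreak) = job_C

Answer: job_C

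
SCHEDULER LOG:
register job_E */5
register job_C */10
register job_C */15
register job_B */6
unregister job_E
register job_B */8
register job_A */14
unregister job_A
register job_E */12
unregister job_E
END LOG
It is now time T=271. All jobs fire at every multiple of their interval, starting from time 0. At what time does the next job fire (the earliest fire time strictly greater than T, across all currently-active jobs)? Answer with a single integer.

Answer: 272

Derivation:
Op 1: register job_E */5 -> active={job_E:*/5}
Op 2: register job_C */10 -> active={job_C:*/10, job_E:*/5}
Op 3: register job_C */15 -> active={job_C:*/15, job_E:*/5}
Op 4: register job_B */6 -> active={job_B:*/6, job_C:*/15, job_E:*/5}
Op 5: unregister job_E -> active={job_B:*/6, job_C:*/15}
Op 6: register job_B */8 -> active={job_B:*/8, job_C:*/15}
Op 7: register job_A */14 -> active={job_A:*/14, job_B:*/8, job_C:*/15}
Op 8: unregister job_A -> active={job_B:*/8, job_C:*/15}
Op 9: register job_E */12 -> active={job_B:*/8, job_C:*/15, job_E:*/12}
Op 10: unregister job_E -> active={job_B:*/8, job_C:*/15}
  job_B: interval 8, next fire after T=271 is 272
  job_C: interval 15, next fire after T=271 is 285
Earliest fire time = 272 (job job_B)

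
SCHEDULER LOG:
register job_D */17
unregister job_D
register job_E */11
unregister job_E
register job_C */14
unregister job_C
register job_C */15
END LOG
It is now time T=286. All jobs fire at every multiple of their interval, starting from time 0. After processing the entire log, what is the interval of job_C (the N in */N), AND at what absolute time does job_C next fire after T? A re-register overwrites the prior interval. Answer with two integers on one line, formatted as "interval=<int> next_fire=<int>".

Answer: interval=15 next_fire=300

Derivation:
Op 1: register job_D */17 -> active={job_D:*/17}
Op 2: unregister job_D -> active={}
Op 3: register job_E */11 -> active={job_E:*/11}
Op 4: unregister job_E -> active={}
Op 5: register job_C */14 -> active={job_C:*/14}
Op 6: unregister job_C -> active={}
Op 7: register job_C */15 -> active={job_C:*/15}
Final interval of job_C = 15
Next fire of job_C after T=286: (286//15+1)*15 = 300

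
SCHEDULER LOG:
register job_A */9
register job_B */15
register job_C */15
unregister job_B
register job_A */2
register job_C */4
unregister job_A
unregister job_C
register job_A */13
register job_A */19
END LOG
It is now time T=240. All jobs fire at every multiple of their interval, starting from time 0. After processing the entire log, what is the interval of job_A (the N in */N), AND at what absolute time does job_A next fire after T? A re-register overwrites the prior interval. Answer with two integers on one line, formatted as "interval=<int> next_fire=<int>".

Answer: interval=19 next_fire=247

Derivation:
Op 1: register job_A */9 -> active={job_A:*/9}
Op 2: register job_B */15 -> active={job_A:*/9, job_B:*/15}
Op 3: register job_C */15 -> active={job_A:*/9, job_B:*/15, job_C:*/15}
Op 4: unregister job_B -> active={job_A:*/9, job_C:*/15}
Op 5: register job_A */2 -> active={job_A:*/2, job_C:*/15}
Op 6: register job_C */4 -> active={job_A:*/2, job_C:*/4}
Op 7: unregister job_A -> active={job_C:*/4}
Op 8: unregister job_C -> active={}
Op 9: register job_A */13 -> active={job_A:*/13}
Op 10: register job_A */19 -> active={job_A:*/19}
Final interval of job_A = 19
Next fire of job_A after T=240: (240//19+1)*19 = 247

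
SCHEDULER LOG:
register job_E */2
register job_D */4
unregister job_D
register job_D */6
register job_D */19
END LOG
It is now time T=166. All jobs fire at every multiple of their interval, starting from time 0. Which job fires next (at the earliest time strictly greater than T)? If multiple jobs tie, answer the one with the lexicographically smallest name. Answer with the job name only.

Answer: job_E

Derivation:
Op 1: register job_E */2 -> active={job_E:*/2}
Op 2: register job_D */4 -> active={job_D:*/4, job_E:*/2}
Op 3: unregister job_D -> active={job_E:*/2}
Op 4: register job_D */6 -> active={job_D:*/6, job_E:*/2}
Op 5: register job_D */19 -> active={job_D:*/19, job_E:*/2}
  job_D: interval 19, next fire after T=166 is 171
  job_E: interval 2, next fire after T=166 is 168
Earliest = 168, winner (lex tiebreak) = job_E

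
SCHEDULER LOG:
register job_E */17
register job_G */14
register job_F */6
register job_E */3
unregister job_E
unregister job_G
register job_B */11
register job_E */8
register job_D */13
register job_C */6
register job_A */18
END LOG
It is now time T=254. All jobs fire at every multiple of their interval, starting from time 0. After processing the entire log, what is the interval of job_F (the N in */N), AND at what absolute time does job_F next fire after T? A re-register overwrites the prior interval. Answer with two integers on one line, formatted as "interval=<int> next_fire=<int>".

Answer: interval=6 next_fire=258

Derivation:
Op 1: register job_E */17 -> active={job_E:*/17}
Op 2: register job_G */14 -> active={job_E:*/17, job_G:*/14}
Op 3: register job_F */6 -> active={job_E:*/17, job_F:*/6, job_G:*/14}
Op 4: register job_E */3 -> active={job_E:*/3, job_F:*/6, job_G:*/14}
Op 5: unregister job_E -> active={job_F:*/6, job_G:*/14}
Op 6: unregister job_G -> active={job_F:*/6}
Op 7: register job_B */11 -> active={job_B:*/11, job_F:*/6}
Op 8: register job_E */8 -> active={job_B:*/11, job_E:*/8, job_F:*/6}
Op 9: register job_D */13 -> active={job_B:*/11, job_D:*/13, job_E:*/8, job_F:*/6}
Op 10: register job_C */6 -> active={job_B:*/11, job_C:*/6, job_D:*/13, job_E:*/8, job_F:*/6}
Op 11: register job_A */18 -> active={job_A:*/18, job_B:*/11, job_C:*/6, job_D:*/13, job_E:*/8, job_F:*/6}
Final interval of job_F = 6
Next fire of job_F after T=254: (254//6+1)*6 = 258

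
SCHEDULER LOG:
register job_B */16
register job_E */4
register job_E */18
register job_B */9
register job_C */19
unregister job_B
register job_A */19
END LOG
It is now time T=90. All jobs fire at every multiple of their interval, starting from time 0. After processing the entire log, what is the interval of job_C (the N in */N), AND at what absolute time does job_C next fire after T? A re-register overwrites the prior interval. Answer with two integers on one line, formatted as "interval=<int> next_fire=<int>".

Op 1: register job_B */16 -> active={job_B:*/16}
Op 2: register job_E */4 -> active={job_B:*/16, job_E:*/4}
Op 3: register job_E */18 -> active={job_B:*/16, job_E:*/18}
Op 4: register job_B */9 -> active={job_B:*/9, job_E:*/18}
Op 5: register job_C */19 -> active={job_B:*/9, job_C:*/19, job_E:*/18}
Op 6: unregister job_B -> active={job_C:*/19, job_E:*/18}
Op 7: register job_A */19 -> active={job_A:*/19, job_C:*/19, job_E:*/18}
Final interval of job_C = 19
Next fire of job_C after T=90: (90//19+1)*19 = 95

Answer: interval=19 next_fire=95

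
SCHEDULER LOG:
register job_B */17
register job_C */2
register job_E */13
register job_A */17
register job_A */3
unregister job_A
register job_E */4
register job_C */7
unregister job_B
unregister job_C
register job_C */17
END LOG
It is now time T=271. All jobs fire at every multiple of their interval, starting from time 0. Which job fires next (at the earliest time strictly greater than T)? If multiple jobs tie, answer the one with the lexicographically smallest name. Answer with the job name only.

Op 1: register job_B */17 -> active={job_B:*/17}
Op 2: register job_C */2 -> active={job_B:*/17, job_C:*/2}
Op 3: register job_E */13 -> active={job_B:*/17, job_C:*/2, job_E:*/13}
Op 4: register job_A */17 -> active={job_A:*/17, job_B:*/17, job_C:*/2, job_E:*/13}
Op 5: register job_A */3 -> active={job_A:*/3, job_B:*/17, job_C:*/2, job_E:*/13}
Op 6: unregister job_A -> active={job_B:*/17, job_C:*/2, job_E:*/13}
Op 7: register job_E */4 -> active={job_B:*/17, job_C:*/2, job_E:*/4}
Op 8: register job_C */7 -> active={job_B:*/17, job_C:*/7, job_E:*/4}
Op 9: unregister job_B -> active={job_C:*/7, job_E:*/4}
Op 10: unregister job_C -> active={job_E:*/4}
Op 11: register job_C */17 -> active={job_C:*/17, job_E:*/4}
  job_C: interval 17, next fire after T=271 is 272
  job_E: interval 4, next fire after T=271 is 272
Earliest = 272, winner (lex tiebreak) = job_C

Answer: job_C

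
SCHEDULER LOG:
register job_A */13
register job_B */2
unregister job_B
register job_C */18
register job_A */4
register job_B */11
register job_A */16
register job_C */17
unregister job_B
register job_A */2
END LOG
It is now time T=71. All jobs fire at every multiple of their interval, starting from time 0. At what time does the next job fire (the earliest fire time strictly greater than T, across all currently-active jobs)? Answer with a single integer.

Answer: 72

Derivation:
Op 1: register job_A */13 -> active={job_A:*/13}
Op 2: register job_B */2 -> active={job_A:*/13, job_B:*/2}
Op 3: unregister job_B -> active={job_A:*/13}
Op 4: register job_C */18 -> active={job_A:*/13, job_C:*/18}
Op 5: register job_A */4 -> active={job_A:*/4, job_C:*/18}
Op 6: register job_B */11 -> active={job_A:*/4, job_B:*/11, job_C:*/18}
Op 7: register job_A */16 -> active={job_A:*/16, job_B:*/11, job_C:*/18}
Op 8: register job_C */17 -> active={job_A:*/16, job_B:*/11, job_C:*/17}
Op 9: unregister job_B -> active={job_A:*/16, job_C:*/17}
Op 10: register job_A */2 -> active={job_A:*/2, job_C:*/17}
  job_A: interval 2, next fire after T=71 is 72
  job_C: interval 17, next fire after T=71 is 85
Earliest fire time = 72 (job job_A)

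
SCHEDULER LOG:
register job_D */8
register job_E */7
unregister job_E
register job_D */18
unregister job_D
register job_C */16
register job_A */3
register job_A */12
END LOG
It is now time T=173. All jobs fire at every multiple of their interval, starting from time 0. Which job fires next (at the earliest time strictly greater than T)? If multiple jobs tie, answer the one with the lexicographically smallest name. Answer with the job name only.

Answer: job_C

Derivation:
Op 1: register job_D */8 -> active={job_D:*/8}
Op 2: register job_E */7 -> active={job_D:*/8, job_E:*/7}
Op 3: unregister job_E -> active={job_D:*/8}
Op 4: register job_D */18 -> active={job_D:*/18}
Op 5: unregister job_D -> active={}
Op 6: register job_C */16 -> active={job_C:*/16}
Op 7: register job_A */3 -> active={job_A:*/3, job_C:*/16}
Op 8: register job_A */12 -> active={job_A:*/12, job_C:*/16}
  job_A: interval 12, next fire after T=173 is 180
  job_C: interval 16, next fire after T=173 is 176
Earliest = 176, winner (lex tiebreak) = job_C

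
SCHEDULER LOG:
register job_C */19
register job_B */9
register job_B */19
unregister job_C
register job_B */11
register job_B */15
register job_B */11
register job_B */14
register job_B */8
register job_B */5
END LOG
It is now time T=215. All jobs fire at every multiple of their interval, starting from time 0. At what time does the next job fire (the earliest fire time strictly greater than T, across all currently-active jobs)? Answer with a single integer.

Answer: 220

Derivation:
Op 1: register job_C */19 -> active={job_C:*/19}
Op 2: register job_B */9 -> active={job_B:*/9, job_C:*/19}
Op 3: register job_B */19 -> active={job_B:*/19, job_C:*/19}
Op 4: unregister job_C -> active={job_B:*/19}
Op 5: register job_B */11 -> active={job_B:*/11}
Op 6: register job_B */15 -> active={job_B:*/15}
Op 7: register job_B */11 -> active={job_B:*/11}
Op 8: register job_B */14 -> active={job_B:*/14}
Op 9: register job_B */8 -> active={job_B:*/8}
Op 10: register job_B */5 -> active={job_B:*/5}
  job_B: interval 5, next fire after T=215 is 220
Earliest fire time = 220 (job job_B)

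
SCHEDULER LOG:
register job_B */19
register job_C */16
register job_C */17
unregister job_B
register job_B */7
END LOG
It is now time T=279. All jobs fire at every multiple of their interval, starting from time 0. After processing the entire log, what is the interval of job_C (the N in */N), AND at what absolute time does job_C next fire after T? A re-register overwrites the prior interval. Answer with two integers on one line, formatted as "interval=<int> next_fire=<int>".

Answer: interval=17 next_fire=289

Derivation:
Op 1: register job_B */19 -> active={job_B:*/19}
Op 2: register job_C */16 -> active={job_B:*/19, job_C:*/16}
Op 3: register job_C */17 -> active={job_B:*/19, job_C:*/17}
Op 4: unregister job_B -> active={job_C:*/17}
Op 5: register job_B */7 -> active={job_B:*/7, job_C:*/17}
Final interval of job_C = 17
Next fire of job_C after T=279: (279//17+1)*17 = 289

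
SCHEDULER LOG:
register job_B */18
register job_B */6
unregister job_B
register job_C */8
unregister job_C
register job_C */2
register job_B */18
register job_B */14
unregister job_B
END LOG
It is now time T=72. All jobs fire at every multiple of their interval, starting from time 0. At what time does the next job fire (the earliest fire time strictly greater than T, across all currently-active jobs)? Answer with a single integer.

Answer: 74

Derivation:
Op 1: register job_B */18 -> active={job_B:*/18}
Op 2: register job_B */6 -> active={job_B:*/6}
Op 3: unregister job_B -> active={}
Op 4: register job_C */8 -> active={job_C:*/8}
Op 5: unregister job_C -> active={}
Op 6: register job_C */2 -> active={job_C:*/2}
Op 7: register job_B */18 -> active={job_B:*/18, job_C:*/2}
Op 8: register job_B */14 -> active={job_B:*/14, job_C:*/2}
Op 9: unregister job_B -> active={job_C:*/2}
  job_C: interval 2, next fire after T=72 is 74
Earliest fire time = 74 (job job_C)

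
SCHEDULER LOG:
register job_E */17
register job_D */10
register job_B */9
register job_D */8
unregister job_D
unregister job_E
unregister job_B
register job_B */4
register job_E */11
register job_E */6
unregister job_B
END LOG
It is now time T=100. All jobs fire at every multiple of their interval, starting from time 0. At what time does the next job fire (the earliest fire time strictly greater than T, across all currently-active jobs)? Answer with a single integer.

Answer: 102

Derivation:
Op 1: register job_E */17 -> active={job_E:*/17}
Op 2: register job_D */10 -> active={job_D:*/10, job_E:*/17}
Op 3: register job_B */9 -> active={job_B:*/9, job_D:*/10, job_E:*/17}
Op 4: register job_D */8 -> active={job_B:*/9, job_D:*/8, job_E:*/17}
Op 5: unregister job_D -> active={job_B:*/9, job_E:*/17}
Op 6: unregister job_E -> active={job_B:*/9}
Op 7: unregister job_B -> active={}
Op 8: register job_B */4 -> active={job_B:*/4}
Op 9: register job_E */11 -> active={job_B:*/4, job_E:*/11}
Op 10: register job_E */6 -> active={job_B:*/4, job_E:*/6}
Op 11: unregister job_B -> active={job_E:*/6}
  job_E: interval 6, next fire after T=100 is 102
Earliest fire time = 102 (job job_E)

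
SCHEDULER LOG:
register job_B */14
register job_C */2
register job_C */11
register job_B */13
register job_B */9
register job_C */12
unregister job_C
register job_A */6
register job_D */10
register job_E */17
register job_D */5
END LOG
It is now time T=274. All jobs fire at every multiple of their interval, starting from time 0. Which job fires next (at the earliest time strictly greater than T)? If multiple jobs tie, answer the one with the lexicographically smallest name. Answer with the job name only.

Answer: job_D

Derivation:
Op 1: register job_B */14 -> active={job_B:*/14}
Op 2: register job_C */2 -> active={job_B:*/14, job_C:*/2}
Op 3: register job_C */11 -> active={job_B:*/14, job_C:*/11}
Op 4: register job_B */13 -> active={job_B:*/13, job_C:*/11}
Op 5: register job_B */9 -> active={job_B:*/9, job_C:*/11}
Op 6: register job_C */12 -> active={job_B:*/9, job_C:*/12}
Op 7: unregister job_C -> active={job_B:*/9}
Op 8: register job_A */6 -> active={job_A:*/6, job_B:*/9}
Op 9: register job_D */10 -> active={job_A:*/6, job_B:*/9, job_D:*/10}
Op 10: register job_E */17 -> active={job_A:*/6, job_B:*/9, job_D:*/10, job_E:*/17}
Op 11: register job_D */5 -> active={job_A:*/6, job_B:*/9, job_D:*/5, job_E:*/17}
  job_A: interval 6, next fire after T=274 is 276
  job_B: interval 9, next fire after T=274 is 279
  job_D: interval 5, next fire after T=274 is 275
  job_E: interval 17, next fire after T=274 is 289
Earliest = 275, winner (lex tiebreak) = job_D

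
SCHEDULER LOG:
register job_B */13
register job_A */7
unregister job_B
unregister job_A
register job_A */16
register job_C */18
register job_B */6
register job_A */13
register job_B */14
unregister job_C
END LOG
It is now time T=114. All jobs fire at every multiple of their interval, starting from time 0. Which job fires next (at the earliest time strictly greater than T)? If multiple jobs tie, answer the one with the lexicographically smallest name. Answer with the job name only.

Op 1: register job_B */13 -> active={job_B:*/13}
Op 2: register job_A */7 -> active={job_A:*/7, job_B:*/13}
Op 3: unregister job_B -> active={job_A:*/7}
Op 4: unregister job_A -> active={}
Op 5: register job_A */16 -> active={job_A:*/16}
Op 6: register job_C */18 -> active={job_A:*/16, job_C:*/18}
Op 7: register job_B */6 -> active={job_A:*/16, job_B:*/6, job_C:*/18}
Op 8: register job_A */13 -> active={job_A:*/13, job_B:*/6, job_C:*/18}
Op 9: register job_B */14 -> active={job_A:*/13, job_B:*/14, job_C:*/18}
Op 10: unregister job_C -> active={job_A:*/13, job_B:*/14}
  job_A: interval 13, next fire after T=114 is 117
  job_B: interval 14, next fire after T=114 is 126
Earliest = 117, winner (lex tiebreak) = job_A

Answer: job_A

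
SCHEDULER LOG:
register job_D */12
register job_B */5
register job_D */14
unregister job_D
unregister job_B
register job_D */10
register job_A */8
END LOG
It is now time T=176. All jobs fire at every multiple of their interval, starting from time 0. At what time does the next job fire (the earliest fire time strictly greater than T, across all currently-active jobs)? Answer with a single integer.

Answer: 180

Derivation:
Op 1: register job_D */12 -> active={job_D:*/12}
Op 2: register job_B */5 -> active={job_B:*/5, job_D:*/12}
Op 3: register job_D */14 -> active={job_B:*/5, job_D:*/14}
Op 4: unregister job_D -> active={job_B:*/5}
Op 5: unregister job_B -> active={}
Op 6: register job_D */10 -> active={job_D:*/10}
Op 7: register job_A */8 -> active={job_A:*/8, job_D:*/10}
  job_A: interval 8, next fire after T=176 is 184
  job_D: interval 10, next fire after T=176 is 180
Earliest fire time = 180 (job job_D)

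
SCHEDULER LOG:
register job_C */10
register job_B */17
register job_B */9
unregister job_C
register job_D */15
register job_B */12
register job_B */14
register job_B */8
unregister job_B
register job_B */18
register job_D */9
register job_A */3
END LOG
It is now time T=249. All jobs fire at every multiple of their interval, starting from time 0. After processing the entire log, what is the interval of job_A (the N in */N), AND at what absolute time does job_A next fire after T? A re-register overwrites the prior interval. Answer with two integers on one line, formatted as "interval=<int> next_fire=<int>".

Op 1: register job_C */10 -> active={job_C:*/10}
Op 2: register job_B */17 -> active={job_B:*/17, job_C:*/10}
Op 3: register job_B */9 -> active={job_B:*/9, job_C:*/10}
Op 4: unregister job_C -> active={job_B:*/9}
Op 5: register job_D */15 -> active={job_B:*/9, job_D:*/15}
Op 6: register job_B */12 -> active={job_B:*/12, job_D:*/15}
Op 7: register job_B */14 -> active={job_B:*/14, job_D:*/15}
Op 8: register job_B */8 -> active={job_B:*/8, job_D:*/15}
Op 9: unregister job_B -> active={job_D:*/15}
Op 10: register job_B */18 -> active={job_B:*/18, job_D:*/15}
Op 11: register job_D */9 -> active={job_B:*/18, job_D:*/9}
Op 12: register job_A */3 -> active={job_A:*/3, job_B:*/18, job_D:*/9}
Final interval of job_A = 3
Next fire of job_A after T=249: (249//3+1)*3 = 252

Answer: interval=3 next_fire=252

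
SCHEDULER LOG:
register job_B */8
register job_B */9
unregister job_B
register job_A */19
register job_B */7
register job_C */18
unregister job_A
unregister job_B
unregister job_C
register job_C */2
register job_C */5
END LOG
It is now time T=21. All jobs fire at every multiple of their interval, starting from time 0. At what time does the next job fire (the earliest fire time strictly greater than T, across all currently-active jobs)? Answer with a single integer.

Op 1: register job_B */8 -> active={job_B:*/8}
Op 2: register job_B */9 -> active={job_B:*/9}
Op 3: unregister job_B -> active={}
Op 4: register job_A */19 -> active={job_A:*/19}
Op 5: register job_B */7 -> active={job_A:*/19, job_B:*/7}
Op 6: register job_C */18 -> active={job_A:*/19, job_B:*/7, job_C:*/18}
Op 7: unregister job_A -> active={job_B:*/7, job_C:*/18}
Op 8: unregister job_B -> active={job_C:*/18}
Op 9: unregister job_C -> active={}
Op 10: register job_C */2 -> active={job_C:*/2}
Op 11: register job_C */5 -> active={job_C:*/5}
  job_C: interval 5, next fire after T=21 is 25
Earliest fire time = 25 (job job_C)

Answer: 25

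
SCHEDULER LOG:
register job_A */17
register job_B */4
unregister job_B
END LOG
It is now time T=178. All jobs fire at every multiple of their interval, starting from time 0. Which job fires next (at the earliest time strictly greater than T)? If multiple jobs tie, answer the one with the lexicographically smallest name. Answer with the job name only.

Op 1: register job_A */17 -> active={job_A:*/17}
Op 2: register job_B */4 -> active={job_A:*/17, job_B:*/4}
Op 3: unregister job_B -> active={job_A:*/17}
  job_A: interval 17, next fire after T=178 is 187
Earliest = 187, winner (lex tiebreak) = job_A

Answer: job_A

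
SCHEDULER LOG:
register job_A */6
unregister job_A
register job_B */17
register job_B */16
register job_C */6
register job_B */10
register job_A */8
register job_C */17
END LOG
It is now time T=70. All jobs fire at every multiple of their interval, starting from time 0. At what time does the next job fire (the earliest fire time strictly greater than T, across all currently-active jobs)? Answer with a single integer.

Answer: 72

Derivation:
Op 1: register job_A */6 -> active={job_A:*/6}
Op 2: unregister job_A -> active={}
Op 3: register job_B */17 -> active={job_B:*/17}
Op 4: register job_B */16 -> active={job_B:*/16}
Op 5: register job_C */6 -> active={job_B:*/16, job_C:*/6}
Op 6: register job_B */10 -> active={job_B:*/10, job_C:*/6}
Op 7: register job_A */8 -> active={job_A:*/8, job_B:*/10, job_C:*/6}
Op 8: register job_C */17 -> active={job_A:*/8, job_B:*/10, job_C:*/17}
  job_A: interval 8, next fire after T=70 is 72
  job_B: interval 10, next fire after T=70 is 80
  job_C: interval 17, next fire after T=70 is 85
Earliest fire time = 72 (job job_A)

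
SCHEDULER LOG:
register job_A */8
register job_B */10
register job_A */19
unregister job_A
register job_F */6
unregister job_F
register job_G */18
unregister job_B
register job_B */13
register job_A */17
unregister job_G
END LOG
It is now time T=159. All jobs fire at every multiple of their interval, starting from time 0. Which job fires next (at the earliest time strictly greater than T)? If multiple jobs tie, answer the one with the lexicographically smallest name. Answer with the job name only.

Op 1: register job_A */8 -> active={job_A:*/8}
Op 2: register job_B */10 -> active={job_A:*/8, job_B:*/10}
Op 3: register job_A */19 -> active={job_A:*/19, job_B:*/10}
Op 4: unregister job_A -> active={job_B:*/10}
Op 5: register job_F */6 -> active={job_B:*/10, job_F:*/6}
Op 6: unregister job_F -> active={job_B:*/10}
Op 7: register job_G */18 -> active={job_B:*/10, job_G:*/18}
Op 8: unregister job_B -> active={job_G:*/18}
Op 9: register job_B */13 -> active={job_B:*/13, job_G:*/18}
Op 10: register job_A */17 -> active={job_A:*/17, job_B:*/13, job_G:*/18}
Op 11: unregister job_G -> active={job_A:*/17, job_B:*/13}
  job_A: interval 17, next fire after T=159 is 170
  job_B: interval 13, next fire after T=159 is 169
Earliest = 169, winner (lex tiebreak) = job_B

Answer: job_B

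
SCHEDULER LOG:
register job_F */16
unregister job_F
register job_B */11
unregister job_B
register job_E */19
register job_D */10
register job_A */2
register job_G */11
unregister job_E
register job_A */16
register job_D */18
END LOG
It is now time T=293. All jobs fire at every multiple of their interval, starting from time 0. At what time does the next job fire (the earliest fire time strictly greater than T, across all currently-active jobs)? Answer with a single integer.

Op 1: register job_F */16 -> active={job_F:*/16}
Op 2: unregister job_F -> active={}
Op 3: register job_B */11 -> active={job_B:*/11}
Op 4: unregister job_B -> active={}
Op 5: register job_E */19 -> active={job_E:*/19}
Op 6: register job_D */10 -> active={job_D:*/10, job_E:*/19}
Op 7: register job_A */2 -> active={job_A:*/2, job_D:*/10, job_E:*/19}
Op 8: register job_G */11 -> active={job_A:*/2, job_D:*/10, job_E:*/19, job_G:*/11}
Op 9: unregister job_E -> active={job_A:*/2, job_D:*/10, job_G:*/11}
Op 10: register job_A */16 -> active={job_A:*/16, job_D:*/10, job_G:*/11}
Op 11: register job_D */18 -> active={job_A:*/16, job_D:*/18, job_G:*/11}
  job_A: interval 16, next fire after T=293 is 304
  job_D: interval 18, next fire after T=293 is 306
  job_G: interval 11, next fire after T=293 is 297
Earliest fire time = 297 (job job_G)

Answer: 297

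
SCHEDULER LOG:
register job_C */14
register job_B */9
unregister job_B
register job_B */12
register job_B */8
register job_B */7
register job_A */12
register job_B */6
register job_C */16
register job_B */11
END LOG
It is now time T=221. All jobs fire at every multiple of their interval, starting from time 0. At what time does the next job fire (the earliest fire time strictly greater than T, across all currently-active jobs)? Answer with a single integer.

Op 1: register job_C */14 -> active={job_C:*/14}
Op 2: register job_B */9 -> active={job_B:*/9, job_C:*/14}
Op 3: unregister job_B -> active={job_C:*/14}
Op 4: register job_B */12 -> active={job_B:*/12, job_C:*/14}
Op 5: register job_B */8 -> active={job_B:*/8, job_C:*/14}
Op 6: register job_B */7 -> active={job_B:*/7, job_C:*/14}
Op 7: register job_A */12 -> active={job_A:*/12, job_B:*/7, job_C:*/14}
Op 8: register job_B */6 -> active={job_A:*/12, job_B:*/6, job_C:*/14}
Op 9: register job_C */16 -> active={job_A:*/12, job_B:*/6, job_C:*/16}
Op 10: register job_B */11 -> active={job_A:*/12, job_B:*/11, job_C:*/16}
  job_A: interval 12, next fire after T=221 is 228
  job_B: interval 11, next fire after T=221 is 231
  job_C: interval 16, next fire after T=221 is 224
Earliest fire time = 224 (job job_C)

Answer: 224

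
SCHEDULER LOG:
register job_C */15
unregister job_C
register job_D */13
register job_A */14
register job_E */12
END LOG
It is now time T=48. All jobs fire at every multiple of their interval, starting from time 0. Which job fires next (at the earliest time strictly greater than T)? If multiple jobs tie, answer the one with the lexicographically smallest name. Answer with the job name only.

Op 1: register job_C */15 -> active={job_C:*/15}
Op 2: unregister job_C -> active={}
Op 3: register job_D */13 -> active={job_D:*/13}
Op 4: register job_A */14 -> active={job_A:*/14, job_D:*/13}
Op 5: register job_E */12 -> active={job_A:*/14, job_D:*/13, job_E:*/12}
  job_A: interval 14, next fire after T=48 is 56
  job_D: interval 13, next fire after T=48 is 52
  job_E: interval 12, next fire after T=48 is 60
Earliest = 52, winner (lex tiebreak) = job_D

Answer: job_D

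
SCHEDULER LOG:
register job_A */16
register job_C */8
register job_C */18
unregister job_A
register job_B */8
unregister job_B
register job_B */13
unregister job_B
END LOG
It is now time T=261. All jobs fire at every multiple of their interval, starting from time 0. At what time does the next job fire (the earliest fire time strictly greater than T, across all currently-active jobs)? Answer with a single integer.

Answer: 270

Derivation:
Op 1: register job_A */16 -> active={job_A:*/16}
Op 2: register job_C */8 -> active={job_A:*/16, job_C:*/8}
Op 3: register job_C */18 -> active={job_A:*/16, job_C:*/18}
Op 4: unregister job_A -> active={job_C:*/18}
Op 5: register job_B */8 -> active={job_B:*/8, job_C:*/18}
Op 6: unregister job_B -> active={job_C:*/18}
Op 7: register job_B */13 -> active={job_B:*/13, job_C:*/18}
Op 8: unregister job_B -> active={job_C:*/18}
  job_C: interval 18, next fire after T=261 is 270
Earliest fire time = 270 (job job_C)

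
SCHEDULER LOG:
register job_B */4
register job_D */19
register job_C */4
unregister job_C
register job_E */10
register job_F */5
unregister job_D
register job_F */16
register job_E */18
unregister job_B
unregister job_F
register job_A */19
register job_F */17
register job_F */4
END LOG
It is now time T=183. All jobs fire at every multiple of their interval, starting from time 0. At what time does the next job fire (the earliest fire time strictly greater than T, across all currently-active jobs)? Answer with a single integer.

Op 1: register job_B */4 -> active={job_B:*/4}
Op 2: register job_D */19 -> active={job_B:*/4, job_D:*/19}
Op 3: register job_C */4 -> active={job_B:*/4, job_C:*/4, job_D:*/19}
Op 4: unregister job_C -> active={job_B:*/4, job_D:*/19}
Op 5: register job_E */10 -> active={job_B:*/4, job_D:*/19, job_E:*/10}
Op 6: register job_F */5 -> active={job_B:*/4, job_D:*/19, job_E:*/10, job_F:*/5}
Op 7: unregister job_D -> active={job_B:*/4, job_E:*/10, job_F:*/5}
Op 8: register job_F */16 -> active={job_B:*/4, job_E:*/10, job_F:*/16}
Op 9: register job_E */18 -> active={job_B:*/4, job_E:*/18, job_F:*/16}
Op 10: unregister job_B -> active={job_E:*/18, job_F:*/16}
Op 11: unregister job_F -> active={job_E:*/18}
Op 12: register job_A */19 -> active={job_A:*/19, job_E:*/18}
Op 13: register job_F */17 -> active={job_A:*/19, job_E:*/18, job_F:*/17}
Op 14: register job_F */4 -> active={job_A:*/19, job_E:*/18, job_F:*/4}
  job_A: interval 19, next fire after T=183 is 190
  job_E: interval 18, next fire after T=183 is 198
  job_F: interval 4, next fire after T=183 is 184
Earliest fire time = 184 (job job_F)

Answer: 184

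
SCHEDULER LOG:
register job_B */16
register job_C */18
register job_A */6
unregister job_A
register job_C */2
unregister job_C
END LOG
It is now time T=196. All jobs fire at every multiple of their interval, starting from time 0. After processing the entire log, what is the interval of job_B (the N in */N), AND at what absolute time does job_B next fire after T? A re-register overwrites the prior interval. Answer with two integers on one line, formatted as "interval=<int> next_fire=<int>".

Op 1: register job_B */16 -> active={job_B:*/16}
Op 2: register job_C */18 -> active={job_B:*/16, job_C:*/18}
Op 3: register job_A */6 -> active={job_A:*/6, job_B:*/16, job_C:*/18}
Op 4: unregister job_A -> active={job_B:*/16, job_C:*/18}
Op 5: register job_C */2 -> active={job_B:*/16, job_C:*/2}
Op 6: unregister job_C -> active={job_B:*/16}
Final interval of job_B = 16
Next fire of job_B after T=196: (196//16+1)*16 = 208

Answer: interval=16 next_fire=208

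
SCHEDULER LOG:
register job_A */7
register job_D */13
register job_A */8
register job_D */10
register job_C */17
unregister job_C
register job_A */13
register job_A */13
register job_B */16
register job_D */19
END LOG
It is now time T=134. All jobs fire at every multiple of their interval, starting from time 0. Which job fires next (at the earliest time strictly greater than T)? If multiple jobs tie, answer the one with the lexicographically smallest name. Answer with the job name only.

Op 1: register job_A */7 -> active={job_A:*/7}
Op 2: register job_D */13 -> active={job_A:*/7, job_D:*/13}
Op 3: register job_A */8 -> active={job_A:*/8, job_D:*/13}
Op 4: register job_D */10 -> active={job_A:*/8, job_D:*/10}
Op 5: register job_C */17 -> active={job_A:*/8, job_C:*/17, job_D:*/10}
Op 6: unregister job_C -> active={job_A:*/8, job_D:*/10}
Op 7: register job_A */13 -> active={job_A:*/13, job_D:*/10}
Op 8: register job_A */13 -> active={job_A:*/13, job_D:*/10}
Op 9: register job_B */16 -> active={job_A:*/13, job_B:*/16, job_D:*/10}
Op 10: register job_D */19 -> active={job_A:*/13, job_B:*/16, job_D:*/19}
  job_A: interval 13, next fire after T=134 is 143
  job_B: interval 16, next fire after T=134 is 144
  job_D: interval 19, next fire after T=134 is 152
Earliest = 143, winner (lex tiebreak) = job_A

Answer: job_A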